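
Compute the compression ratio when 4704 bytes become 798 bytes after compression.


Ratio = original / compressed = 4704 / 798 = 5.8947

5.8947


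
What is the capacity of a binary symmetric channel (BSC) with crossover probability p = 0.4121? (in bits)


H(p) = -p*log2(p) - (1-p)*log2(1-p) = -0.4121*log2(0.4121) - 0.5879*log2(0.5879) = 0.527049 + 0.450541 = 0.9776. C = 1 - H(p) = 1 - 0.9776 = 0.0224

0.0224 bits


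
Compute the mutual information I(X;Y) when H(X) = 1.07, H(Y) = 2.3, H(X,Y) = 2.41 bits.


I(X;Y) = H(X) + H(Y) - H(X,Y) = 1.07 + 2.3 - 2.41 = 0.96

0.96 bits


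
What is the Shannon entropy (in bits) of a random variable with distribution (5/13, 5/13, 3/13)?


H = -sum(p_i * log2(p_i)). Terms: -(5/13)*log2(5/13) = 0.530197; -(5/13)*log2(5/13) = 0.530197; -(3/13)*log2(3/13) = 0.488187. H = 0.530197 + 0.530197 + 0.488187 = 1.5486

1.5486 bits


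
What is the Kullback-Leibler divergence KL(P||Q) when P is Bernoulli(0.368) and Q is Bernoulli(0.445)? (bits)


KL = p*log2(p/q) + (1-p)*log2((1-p)/(1-q)) = 0.368*log2(0.368/0.445) + 0.632*log2(0.632/0.555) = 0.0176

0.0176 bits


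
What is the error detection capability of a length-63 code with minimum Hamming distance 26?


Detection capability = d_min - 1 = 26 - 1 = 25

25 errors


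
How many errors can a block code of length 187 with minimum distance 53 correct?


Correction capability = floor((d-1)/2) = floor((53-1)/2) = 26

26 errors


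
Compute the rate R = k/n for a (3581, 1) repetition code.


Rate = k/n = 1/3581

1/3581


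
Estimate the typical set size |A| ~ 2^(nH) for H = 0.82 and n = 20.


log2|A_typical| = nH = 20 * 0.82 = 16.4, so |A_typical| ~ 2^16.4 = 8.648e+04

8.648e+04


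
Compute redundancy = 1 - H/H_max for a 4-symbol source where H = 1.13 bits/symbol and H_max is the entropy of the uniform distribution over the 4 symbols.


H_max = log2(K) = log2(4) = 2.0 bits/symbol. Redundancy = 1 - H/H_max = 1 - 1.13/2.0 = 1 - 0.565 = 0.435

0.435


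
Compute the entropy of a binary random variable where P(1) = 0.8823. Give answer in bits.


H = -p*log2(p) - (1-p)*log2(1-p). -0.8823*log2(0.8823) = 0.159395; -0.1177*log2(0.1177) = 0.363318. H = 0.159395 + 0.363318 = 0.5227

0.5227 bits


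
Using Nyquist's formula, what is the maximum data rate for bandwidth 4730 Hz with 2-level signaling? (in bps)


Rate = 2 * B * log2(M) = 2 * 4730 * 1.0 = 9460.0

9460.0 bps


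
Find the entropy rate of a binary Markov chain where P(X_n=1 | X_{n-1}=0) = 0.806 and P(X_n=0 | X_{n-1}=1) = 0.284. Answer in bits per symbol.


Stationary distribution: pi_0 = p10/(p01+p10) = 0.2606, pi_1 = 0.7394. Entropy rate H' = pi_0*H(p01) + pi_1*H(p10) = 0.2606*0.7098 + 0.7394*0.8608 = 0.8215

0.8215 bits/symbol


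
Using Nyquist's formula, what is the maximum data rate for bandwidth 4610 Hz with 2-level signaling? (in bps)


Rate = 2 * B * log2(M) = 2 * 4610 * 1.0 = 9220.0

9220.0 bps


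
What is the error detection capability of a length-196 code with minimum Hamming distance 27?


Detection capability = d_min - 1 = 27 - 1 = 26

26 errors


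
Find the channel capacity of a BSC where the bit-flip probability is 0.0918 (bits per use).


H(p) = -p*log2(p) - (1-p)*log2(1-p) = -0.0918*log2(0.0918) - 0.9082*log2(0.9082) = 0.316284 + 0.126165 = 0.4424. C = 1 - H(p) = 1 - 0.4424 = 0.5576

0.5576 bits


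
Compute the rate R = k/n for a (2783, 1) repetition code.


Rate = k/n = 1/2783

1/2783


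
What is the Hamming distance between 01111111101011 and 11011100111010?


Count differing positions: ^ . ^ . . . ^ ^ . ^ . . . ^ = 6 differences

6


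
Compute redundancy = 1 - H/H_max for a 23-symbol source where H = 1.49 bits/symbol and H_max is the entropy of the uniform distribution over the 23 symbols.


H_max = log2(K) = log2(23) = 4.5236 bits/symbol. Redundancy = 1 - H/H_max = 1 - 1.49/4.5236 = 1 - 0.3294 = 0.6706

0.6706


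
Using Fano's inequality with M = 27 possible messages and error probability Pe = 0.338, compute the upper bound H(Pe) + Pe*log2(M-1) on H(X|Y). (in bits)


H(Pe) = -Pe*log2(Pe) - (1-Pe)*log2(1-Pe) = -0.338*log2(0.338) - 0.662*log2(0.662) = 0.528938 + 0.393954 = 0.9229. Pe*log2(M-1) = 0.338*log2(26) = 1.588749. Bound = H(Pe) + Pe*log2(M-1) = 0.528938 + 0.393954 + 1.588749 = 2.5116

2.5116 bits


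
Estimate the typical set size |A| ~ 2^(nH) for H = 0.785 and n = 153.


log2|A_typical| = nH = 153 * 0.785 = 120.105, so |A_typical| ~ 2^120.105 = 1.430e+36

1.430e+36


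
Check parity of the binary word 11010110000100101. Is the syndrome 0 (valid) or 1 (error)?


Syndrome = XOR of all bits = 1 XOR 1 XOR 0 XOR 1 XOR 0 XOR 1 XOR 1 XOR 0 XOR 0 XOR 0 XOR 0 XOR 1 XOR 0 XOR 0 XOR 1 XOR 0 XOR 1 = 0

0


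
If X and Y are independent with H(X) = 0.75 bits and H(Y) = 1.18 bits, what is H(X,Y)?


For independent variables, H(X,Y) = H(X) + H(Y) = 0.75 + 1.18 = 1.93

1.93 bits


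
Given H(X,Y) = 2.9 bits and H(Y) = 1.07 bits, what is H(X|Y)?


H(X|Y) = H(X,Y) - H(Y) = 2.9 - 1.07 = 1.83

1.83 bits


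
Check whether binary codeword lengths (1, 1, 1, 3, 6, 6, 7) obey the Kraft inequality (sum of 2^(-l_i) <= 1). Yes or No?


Kraft sum = sum(2^(-l_i)) = 1.6641, need <= 1. Result: violated (a binary prefix-free code with these lengths cannot exist)

No


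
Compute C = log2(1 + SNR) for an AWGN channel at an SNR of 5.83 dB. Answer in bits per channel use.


SNR_linear = 10^(5.83/10) = 3.8282; C = log2(1 + SNR_linear) = log2(1 + 3.8282) = 2.2715

2.2715 bits/channel use


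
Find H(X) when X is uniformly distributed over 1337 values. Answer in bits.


H = log2(n) = log2(1337) = 10.3848

10.3848 bits


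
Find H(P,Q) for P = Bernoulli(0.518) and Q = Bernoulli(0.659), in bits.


H(P,Q) = -p*log2(q) - (1-p)*log2(1-q). -0.518*log2(0.659) = 0.311655; -0.482*log2(0.341) = 0.748139. H(P,Q) = 0.311655 + 0.748139 = 1.0598

1.0598 bits


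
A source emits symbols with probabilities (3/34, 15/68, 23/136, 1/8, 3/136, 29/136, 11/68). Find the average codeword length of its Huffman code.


Huffman construction (repeatedly merge the two least-probable nodes; each merge adds 1 bit to every symbol beneath it): 3/136 + 3/34 = 15/136; 15/136 + 1/8 = 4/17; 11/68 + 23/136 = 45/136; 29/136 + 15/68 = 59/136; 4/17 + 45/136 = 77/136; 59/136 + 77/136 = 1. Resulting codeword lengths (in the order the probabilities were given): (4, 2, 3, 3, 4, 2, 3). L_avg = sum(p_i * l_i) = 3/34*4 + 15/68*2 + 23/136*3 + 1/8*3 + 3/136*4 + 29/136*2 + 11/68*3 = 91/34 = 2.6765

2.6765 bits


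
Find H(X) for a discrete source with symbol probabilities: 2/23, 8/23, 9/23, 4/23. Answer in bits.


H = -sum(p_i * log2(p_i)). Terms: -(2/23)*log2(2/23) = 0.306397; -(8/23)*log2(8/23) = 0.529935; -(9/23)*log2(9/23) = 0.529684; -(4/23)*log2(4/23) = 0.438880. H = 0.306397 + 0.529935 + 0.529684 + 0.438880 = 1.8049

1.8049 bits


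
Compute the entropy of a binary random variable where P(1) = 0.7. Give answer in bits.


H = -p*log2(p) - (1-p)*log2(1-p). -0.7*log2(0.7) = 0.360201; -0.3*log2(0.3) = 0.521090. H = 0.360201 + 0.521090 = 0.8813

0.8813 bits


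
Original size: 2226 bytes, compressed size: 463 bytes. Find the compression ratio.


Ratio = original / compressed = 2226 / 463 = 4.8078

4.8078


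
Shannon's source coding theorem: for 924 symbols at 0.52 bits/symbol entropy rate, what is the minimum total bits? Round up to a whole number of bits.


Minimum bits >= n * H = 924 * 0.52 = 480.48, rounded up to a whole number of bits = 481

481 bits


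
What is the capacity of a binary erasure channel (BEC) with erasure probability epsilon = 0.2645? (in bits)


C = 1 - epsilon = 1 - 0.2645 = 0.7355

0.7355 bits


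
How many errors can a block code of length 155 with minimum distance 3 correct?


Correction capability = floor((d-1)/2) = floor((3-1)/2) = 1

1 errors


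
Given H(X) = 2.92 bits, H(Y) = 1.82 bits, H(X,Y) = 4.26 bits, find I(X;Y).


I(X;Y) = H(X) + H(Y) - H(X,Y) = 2.92 + 1.82 - 4.26 = 0.48

0.48 bits


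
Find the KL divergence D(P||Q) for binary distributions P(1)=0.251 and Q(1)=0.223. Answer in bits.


KL = p*log2(p/q) + (1-p)*log2((1-p)/(1-q)) = 0.251*log2(0.251/0.223) + 0.749*log2(0.749/0.777) = 0.0032

0.0032 bits


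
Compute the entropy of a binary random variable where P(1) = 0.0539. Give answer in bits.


H = -p*log2(p) - (1-p)*log2(1-p). -0.0539*log2(0.0539) = 0.227111; -0.9461*log2(0.9461) = 0.075627. H = 0.227111 + 0.075627 = 0.3027

0.3027 bits


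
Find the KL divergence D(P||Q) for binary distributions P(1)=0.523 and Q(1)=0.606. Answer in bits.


KL = p*log2(p/q) + (1-p)*log2((1-p)/(1-q)) = 0.523*log2(0.523/0.606) + 0.477*log2(0.477/0.394) = 0.0204

0.0204 bits


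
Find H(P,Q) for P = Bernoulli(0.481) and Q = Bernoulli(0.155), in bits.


H(P,Q) = -p*log2(q) - (1-p)*log2(1-q). -0.481*log2(0.155) = 1.293726; -0.519*log2(0.845) = 0.126105. H(P,Q) = 1.293726 + 0.126105 = 1.4198

1.4198 bits


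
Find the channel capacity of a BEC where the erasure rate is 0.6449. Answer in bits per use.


C = 1 - epsilon = 1 - 0.6449 = 0.3551

0.3551 bits


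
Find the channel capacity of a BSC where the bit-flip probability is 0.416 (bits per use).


H(p) = -p*log2(p) - (1-p)*log2(1-p) = -0.416*log2(0.416) - 0.584*log2(0.584) = 0.526383 + 0.453160 = 0.9795. C = 1 - H(p) = 1 - 0.9795 = 0.0205

0.0205 bits


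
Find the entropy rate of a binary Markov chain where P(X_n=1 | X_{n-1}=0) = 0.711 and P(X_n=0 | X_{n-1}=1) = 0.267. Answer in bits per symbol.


Stationary distribution: pi_0 = p10/(p01+p10) = 0.273, pi_1 = 0.727. Entropy rate H' = pi_0*H(p01) + pi_1*H(p10) = 0.273*0.8674 + 0.727*0.8371 = 0.8454

0.8454 bits/symbol


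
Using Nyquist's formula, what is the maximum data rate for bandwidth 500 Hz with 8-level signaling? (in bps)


Rate = 2 * B * log2(M) = 2 * 500 * 3.0 = 3000.0

3000.0 bps


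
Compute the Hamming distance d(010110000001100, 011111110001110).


Count differing positions: . . ^ . . ^ ^ ^ . . . . . ^ . = 5 differences

5


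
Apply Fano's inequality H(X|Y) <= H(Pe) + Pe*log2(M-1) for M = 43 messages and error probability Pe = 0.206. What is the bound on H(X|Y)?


H(Pe) = -Pe*log2(Pe) - (1-Pe)*log2(1-Pe) = -0.206*log2(0.206) - 0.794*log2(0.794) = 0.469532 + 0.264235 = 0.7338. Pe*log2(M-1) = 0.206*log2(42) = 1.110817. Bound = H(Pe) + Pe*log2(M-1) = 0.469532 + 0.264235 + 1.110817 = 1.8446

1.8446 bits


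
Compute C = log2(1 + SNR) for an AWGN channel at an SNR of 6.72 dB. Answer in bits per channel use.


SNR_linear = 10^(6.72/10) = 4.6989; C = log2(1 + SNR_linear) = log2(1 + 4.6989) = 2.5107

2.5107 bits/channel use


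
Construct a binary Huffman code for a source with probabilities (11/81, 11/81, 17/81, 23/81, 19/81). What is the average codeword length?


Huffman construction (repeatedly merge the two least-probable nodes; each merge adds 1 bit to every symbol beneath it): 11/81 + 11/81 = 22/81; 17/81 + 19/81 = 4/9; 22/81 + 23/81 = 5/9; 4/9 + 5/9 = 1. Resulting codeword lengths (in the order the probabilities were given): (3, 3, 2, 2, 2). L_avg = sum(p_i * l_i) = 11/81*3 + 11/81*3 + 17/81*2 + 23/81*2 + 19/81*2 = 184/81 = 2.2716

2.2716 bits


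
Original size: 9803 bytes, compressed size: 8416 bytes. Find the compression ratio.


Ratio = original / compressed = 9803 / 8416 = 1.1648

1.1648


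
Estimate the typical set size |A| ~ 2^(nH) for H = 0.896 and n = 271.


log2|A_typical| = nH = 271 * 0.896 = 242.816, so |A_typical| ~ 2^242.816 = 1.244e+73

1.244e+73


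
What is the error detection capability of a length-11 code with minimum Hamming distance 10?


Detection capability = d_min - 1 = 10 - 1 = 9

9 errors


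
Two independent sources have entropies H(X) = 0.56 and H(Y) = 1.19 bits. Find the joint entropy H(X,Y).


For independent variables, H(X,Y) = H(X) + H(Y) = 0.56 + 1.19 = 1.75

1.75 bits


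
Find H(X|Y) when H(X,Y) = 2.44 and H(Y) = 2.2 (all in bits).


H(X|Y) = H(X,Y) - H(Y) = 2.44 - 2.2 = 0.24

0.24 bits


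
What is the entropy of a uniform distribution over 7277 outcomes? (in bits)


H = log2(n) = log2(7277) = 12.8291

12.8291 bits


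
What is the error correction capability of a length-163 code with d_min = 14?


Correction capability = floor((d-1)/2) = floor((14-1)/2) = 6

6 errors


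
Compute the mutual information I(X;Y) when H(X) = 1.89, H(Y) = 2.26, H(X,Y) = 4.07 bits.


I(X;Y) = H(X) + H(Y) - H(X,Y) = 1.89 + 2.26 - 4.07 = 0.08

0.08 bits


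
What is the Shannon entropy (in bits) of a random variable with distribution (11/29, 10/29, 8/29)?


H = -sum(p_i * log2(p_i)). Terms: -(11/29)*log2(11/29) = 0.530484; -(10/29)*log2(10/29) = 0.529673; -(8/29)*log2(8/29) = 0.512546. H = 0.530484 + 0.529673 + 0.512546 = 1.5727

1.5727 bits


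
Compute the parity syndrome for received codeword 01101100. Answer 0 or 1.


Syndrome = XOR of all bits = 0 XOR 1 XOR 1 XOR 0 XOR 1 XOR 1 XOR 0 XOR 0 = 0

0


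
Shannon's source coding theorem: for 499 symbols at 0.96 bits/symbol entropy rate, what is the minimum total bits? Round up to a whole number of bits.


Minimum bits >= n * H = 499 * 0.96 = 479.04, rounded up to a whole number of bits = 480

480 bits


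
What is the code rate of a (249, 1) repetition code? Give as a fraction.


Rate = k/n = 1/249

1/249


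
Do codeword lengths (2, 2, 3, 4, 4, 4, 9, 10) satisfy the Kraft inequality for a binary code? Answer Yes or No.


Kraft sum = sum(2^(-l_i)) = 0.8154, need <= 1. Result: satisfied (a binary prefix-free code with these lengths exists)

Yes


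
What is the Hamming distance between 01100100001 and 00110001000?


Count differing positions: . ^ . ^ . ^ . ^ . . ^ = 5 differences

5


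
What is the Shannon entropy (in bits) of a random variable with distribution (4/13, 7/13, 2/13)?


H = -sum(p_i * log2(p_i)). Terms: -(4/13)*log2(4/13) = 0.523212; -(7/13)*log2(7/13) = 0.480892; -(2/13)*log2(2/13) = 0.415452. H = 0.523212 + 0.480892 + 0.415452 = 1.4196

1.4196 bits


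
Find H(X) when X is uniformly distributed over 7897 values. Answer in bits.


H = log2(n) = log2(7897) = 12.9471

12.9471 bits


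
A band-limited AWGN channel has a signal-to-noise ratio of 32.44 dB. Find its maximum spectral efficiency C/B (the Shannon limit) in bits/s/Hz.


SNR_linear = 10^(32.44/10) = 1753.8805; C/B = log2(1 + SNR_linear) = log2(1 + 1753.8805) = 10.7772

10.7772 bits/s/Hz


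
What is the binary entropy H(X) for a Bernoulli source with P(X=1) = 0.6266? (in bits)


H = -p*log2(p) - (1-p)*log2(1-p). -0.6266*log2(0.6266) = 0.422569; -0.3734*log2(0.3734) = 0.530678. H = 0.422569 + 0.530678 = 0.9532

0.9532 bits


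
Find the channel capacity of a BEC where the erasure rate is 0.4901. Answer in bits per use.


C = 1 - epsilon = 1 - 0.4901 = 0.5099

0.5099 bits


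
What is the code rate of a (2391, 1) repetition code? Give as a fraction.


Rate = k/n = 1/2391

1/2391


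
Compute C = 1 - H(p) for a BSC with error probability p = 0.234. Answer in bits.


H(p) = -p*log2(p) - (1-p)*log2(1-p) = -0.234*log2(0.234) - 0.766*log2(0.766) = 0.490328 + 0.294591 = 0.7849. C = 1 - H(p) = 1 - 0.7849 = 0.2151

0.2151 bits


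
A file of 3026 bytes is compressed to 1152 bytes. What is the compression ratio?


Ratio = original / compressed = 3026 / 1152 = 2.6267

2.6267


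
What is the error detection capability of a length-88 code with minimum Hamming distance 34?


Detection capability = d_min - 1 = 34 - 1 = 33

33 errors


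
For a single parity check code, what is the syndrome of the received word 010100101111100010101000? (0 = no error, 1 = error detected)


Syndrome = XOR of all bits = 0 XOR 1 XOR 0 XOR 1 XOR 0 XOR 0 XOR 1 XOR 0 XOR 1 XOR 1 XOR 1 XOR 1 XOR 1 XOR 0 XOR 0 XOR 0 XOR 1 XOR 0 XOR 1 XOR 0 XOR 1 XOR 0 XOR 0 XOR 0 = 1

1


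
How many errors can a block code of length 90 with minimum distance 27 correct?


Correction capability = floor((d-1)/2) = floor((27-1)/2) = 13

13 errors


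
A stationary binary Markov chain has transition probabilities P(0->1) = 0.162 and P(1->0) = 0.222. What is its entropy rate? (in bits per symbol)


Stationary distribution: pi_0 = p10/(p01+p10) = 0.5781, pi_1 = 0.4219. Entropy rate H' = pi_0*H(p01) + pi_1*H(p10) = 0.5781*0.6391 + 0.4219*0.7638 = 0.6917

0.6917 bits/symbol


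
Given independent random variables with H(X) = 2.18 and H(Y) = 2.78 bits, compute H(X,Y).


For independent variables, H(X,Y) = H(X) + H(Y) = 2.18 + 2.78 = 4.96

4.96 bits


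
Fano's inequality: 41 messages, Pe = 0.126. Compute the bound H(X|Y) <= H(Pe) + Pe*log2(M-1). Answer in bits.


H(Pe) = -Pe*log2(Pe) - (1-Pe)*log2(1-Pe) = -0.126*log2(0.126) - 0.874*log2(0.874) = 0.376552 + 0.169814 = 0.5464. Pe*log2(M-1) = 0.126*log2(40) = 0.670563. Bound = H(Pe) + Pe*log2(M-1) = 0.376552 + 0.169814 + 0.670563 = 1.2169

1.2169 bits


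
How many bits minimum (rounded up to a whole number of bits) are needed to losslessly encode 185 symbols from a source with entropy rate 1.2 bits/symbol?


Minimum bits >= n * H = 185 * 1.2 = 222.0, rounded up to a whole number of bits = 222

222 bits


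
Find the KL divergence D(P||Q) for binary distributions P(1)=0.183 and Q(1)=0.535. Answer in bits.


KL = p*log2(p/q) + (1-p)*log2((1-p)/(1-q)) = 0.183*log2(0.183/0.535) + 0.817*log2(0.817/0.465) = 0.3811

0.3811 bits


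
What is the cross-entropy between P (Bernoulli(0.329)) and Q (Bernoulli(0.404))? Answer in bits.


H(P,Q) = -p*log2(q) - (1-p)*log2(1-q). -0.329*log2(0.404) = 0.430191; -0.671*log2(0.596) = 0.500979. H(P,Q) = 0.430191 + 0.500979 = 0.9312

0.9312 bits


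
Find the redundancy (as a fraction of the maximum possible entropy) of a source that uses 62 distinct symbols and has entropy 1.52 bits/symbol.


H_max = log2(K) = log2(62) = 5.9542 bits/symbol. Redundancy = 1 - H/H_max = 1 - 1.52/5.9542 = 1 - 0.2553 = 0.7447

0.7447


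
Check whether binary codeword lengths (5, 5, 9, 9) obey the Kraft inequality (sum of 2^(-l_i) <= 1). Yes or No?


Kraft sum = sum(2^(-l_i)) = 0.0664, need <= 1. Result: satisfied (a binary prefix-free code with these lengths exists)

Yes


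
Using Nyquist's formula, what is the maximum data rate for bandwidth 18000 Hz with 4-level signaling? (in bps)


Rate = 2 * B * log2(M) = 2 * 18000 * 2.0 = 72000.0

72000.0 bps


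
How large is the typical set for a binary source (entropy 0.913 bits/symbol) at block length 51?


log2|A_typical| = nH = 51 * 0.913 = 46.563, so |A_typical| ~ 2^46.563 = 1.040e+14

1.040e+14


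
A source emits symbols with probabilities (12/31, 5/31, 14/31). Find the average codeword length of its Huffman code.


Huffman construction (repeatedly merge the two least-probable nodes; each merge adds 1 bit to every symbol beneath it): 5/31 + 12/31 = 17/31; 14/31 + 17/31 = 1. Resulting codeword lengths (in the order the probabilities were given): (2, 2, 1). L_avg = sum(p_i * l_i) = 12/31*2 + 5/31*2 + 14/31*1 = 48/31 = 1.5484

1.5484 bits


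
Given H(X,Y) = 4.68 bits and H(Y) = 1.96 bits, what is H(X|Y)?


H(X|Y) = H(X,Y) - H(Y) = 4.68 - 1.96 = 2.72

2.72 bits


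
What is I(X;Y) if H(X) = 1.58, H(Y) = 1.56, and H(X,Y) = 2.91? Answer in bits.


I(X;Y) = H(X) + H(Y) - H(X,Y) = 1.58 + 1.56 - 2.91 = 0.23

0.23 bits


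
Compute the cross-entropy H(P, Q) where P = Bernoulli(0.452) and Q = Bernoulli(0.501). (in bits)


H(P,Q) = -p*log2(q) - (1-p)*log2(1-q). -0.452*log2(0.501) = 0.450697; -0.548*log2(0.499) = 0.549583. H(P,Q) = 0.450697 + 0.549583 = 1.0003

1.0003 bits


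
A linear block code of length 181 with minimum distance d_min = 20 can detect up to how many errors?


Detection capability = d_min - 1 = 20 - 1 = 19

19 errors


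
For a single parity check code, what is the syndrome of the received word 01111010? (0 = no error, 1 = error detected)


Syndrome = XOR of all bits = 0 XOR 1 XOR 1 XOR 1 XOR 1 XOR 0 XOR 1 XOR 0 = 1

1


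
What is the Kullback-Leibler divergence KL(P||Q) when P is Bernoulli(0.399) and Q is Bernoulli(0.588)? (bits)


KL = p*log2(p/q) + (1-p)*log2((1-p)/(1-q)) = 0.399*log2(0.399/0.588) + 0.601*log2(0.601/0.412) = 0.1042

0.1042 bits


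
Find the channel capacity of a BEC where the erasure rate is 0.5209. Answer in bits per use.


C = 1 - epsilon = 1 - 0.5209 = 0.4791

0.4791 bits


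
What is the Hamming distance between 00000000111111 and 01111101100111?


Count differing positions: . ^ ^ ^ ^ ^ . ^ . ^ ^ . . . = 8 differences

8


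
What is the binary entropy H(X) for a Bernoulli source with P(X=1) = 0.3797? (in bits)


H = -p*log2(p) - (1-p)*log2(1-p). -0.3797*log2(0.3797) = 0.530467; -0.6203*log2(0.6203) = 0.427363. H = 0.530467 + 0.427363 = 0.9578

0.9578 bits


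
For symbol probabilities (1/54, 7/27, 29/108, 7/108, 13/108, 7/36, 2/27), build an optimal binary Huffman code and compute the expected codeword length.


Huffman construction (repeatedly merge the two least-probable nodes; each merge adds 1 bit to every symbol beneath it): 1/54 + 7/108 = 1/12; 2/27 + 1/12 = 17/108; 13/108 + 17/108 = 5/18; 7/36 + 7/27 = 49/108; 29/108 + 5/18 = 59/108; 49/108 + 59/108 = 1. Resulting codeword lengths (in the order the probabilities were given): (5, 2, 2, 5, 3, 2, 4). L_avg = sum(p_i * l_i) = 1/54*5 + 7/27*2 + 29/108*2 + 7/108*5 + 13/108*3 + 7/36*2 + 2/27*4 = 68/27 = 2.5185

2.5185 bits


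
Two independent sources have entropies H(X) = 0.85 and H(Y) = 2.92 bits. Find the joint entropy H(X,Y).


For independent variables, H(X,Y) = H(X) + H(Y) = 0.85 + 2.92 = 3.77

3.77 bits


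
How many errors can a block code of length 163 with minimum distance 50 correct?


Correction capability = floor((d-1)/2) = floor((50-1)/2) = 24

24 errors


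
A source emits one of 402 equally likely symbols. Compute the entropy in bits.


H = log2(n) = log2(402) = 8.6511

8.6511 bits


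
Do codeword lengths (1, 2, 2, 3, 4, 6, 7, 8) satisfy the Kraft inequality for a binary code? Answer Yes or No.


Kraft sum = sum(2^(-l_i)) = 1.2148, need <= 1. Result: violated (a binary prefix-free code with these lengths cannot exist)

No


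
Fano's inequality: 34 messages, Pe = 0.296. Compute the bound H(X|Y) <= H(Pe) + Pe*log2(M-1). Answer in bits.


H(Pe) = -Pe*log2(Pe) - (1-Pe)*log2(1-Pe) = -0.296*log2(0.296) - 0.704*log2(0.704) = 0.519874 + 0.356472 = 0.8763. Pe*log2(M-1) = 0.296*log2(33) = 1.493141. Bound = H(Pe) + Pe*log2(M-1) = 0.519874 + 0.356472 + 1.493141 = 2.3695

2.3695 bits


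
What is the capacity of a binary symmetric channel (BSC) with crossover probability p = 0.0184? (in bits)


H(p) = -p*log2(p) - (1-p)*log2(1-p) = -0.0184*log2(0.0184) - 0.9816*log2(0.9816) = 0.106060 + 0.026300 = 0.1324. C = 1 - H(p) = 1 - 0.1324 = 0.8676

0.8676 bits


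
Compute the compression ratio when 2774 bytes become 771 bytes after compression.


Ratio = original / compressed = 2774 / 771 = 3.5979

3.5979


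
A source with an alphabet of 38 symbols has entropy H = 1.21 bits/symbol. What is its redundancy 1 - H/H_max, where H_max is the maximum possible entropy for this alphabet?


H_max = log2(K) = log2(38) = 5.2479 bits/symbol. Redundancy = 1 - H/H_max = 1 - 1.21/5.2479 = 1 - 0.2306 = 0.7694

0.7694


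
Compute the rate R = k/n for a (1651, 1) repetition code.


Rate = k/n = 1/1651

1/1651


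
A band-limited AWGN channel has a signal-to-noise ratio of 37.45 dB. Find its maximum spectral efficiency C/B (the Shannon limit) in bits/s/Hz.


SNR_linear = 10^(37.45/10) = 5559.0426; C/B = log2(1 + SNR_linear) = log2(1 + 5559.0426) = 12.4409

12.4409 bits/s/Hz


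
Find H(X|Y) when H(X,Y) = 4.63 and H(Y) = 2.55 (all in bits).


H(X|Y) = H(X,Y) - H(Y) = 4.63 - 2.55 = 2.08

2.08 bits


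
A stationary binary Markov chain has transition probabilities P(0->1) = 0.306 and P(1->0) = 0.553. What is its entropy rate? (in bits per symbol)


Stationary distribution: pi_0 = p10/(p01+p10) = 0.6438, pi_1 = 0.3562. Entropy rate H' = pi_0*H(p01) + pi_1*H(p10) = 0.6438*0.8885 + 0.3562*0.9919 = 0.9253

0.9253 bits/symbol


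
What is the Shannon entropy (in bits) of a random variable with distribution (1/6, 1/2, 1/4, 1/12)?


H = -sum(p_i * log2(p_i)). Terms: -(1/6)*log2(1/6) = 0.430827; -(1/2)*log2(1/2) = 0.500000; -(1/4)*log2(1/4) = 0.500000; -(1/12)*log2(1/12) = 0.298747. H = 0.430827 + 0.500000 + 0.500000 + 0.298747 = 1.7296

1.7296 bits


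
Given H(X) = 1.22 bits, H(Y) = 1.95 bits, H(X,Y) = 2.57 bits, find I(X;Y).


I(X;Y) = H(X) + H(Y) - H(X,Y) = 1.22 + 1.95 - 2.57 = 0.6

0.6 bits


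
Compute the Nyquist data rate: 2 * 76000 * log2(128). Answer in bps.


Rate = 2 * B * log2(M) = 2 * 76000 * 7.0 = 1064000.0

1064000.0 bps


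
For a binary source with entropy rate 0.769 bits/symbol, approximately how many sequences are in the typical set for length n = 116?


log2|A_typical| = nH = 116 * 0.769 = 89.204, so |A_typical| ~ 2^89.204 = 7.130e+26

7.130e+26


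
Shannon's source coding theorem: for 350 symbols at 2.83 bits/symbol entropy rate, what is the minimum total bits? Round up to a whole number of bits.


Minimum bits >= n * H = 350 * 2.83 = 990.5, rounded up to a whole number of bits = 991

991 bits


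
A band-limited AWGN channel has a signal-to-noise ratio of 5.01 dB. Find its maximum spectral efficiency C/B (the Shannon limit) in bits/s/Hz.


SNR_linear = 10^(5.01/10) = 3.1696; C/B = log2(1 + SNR_linear) = log2(1 + 3.1696) = 2.0599

2.0599 bits/s/Hz


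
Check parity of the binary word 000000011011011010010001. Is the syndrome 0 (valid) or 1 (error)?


Syndrome = XOR of all bits = 0 XOR 0 XOR 0 XOR 0 XOR 0 XOR 0 XOR 0 XOR 1 XOR 1 XOR 0 XOR 1 XOR 1 XOR 0 XOR 1 XOR 1 XOR 0 XOR 1 XOR 0 XOR 0 XOR 1 XOR 0 XOR 0 XOR 0 XOR 1 = 1

1


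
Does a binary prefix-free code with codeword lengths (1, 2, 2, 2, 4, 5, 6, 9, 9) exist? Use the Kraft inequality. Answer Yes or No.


Kraft sum = sum(2^(-l_i)) = 1.3633, need <= 1. Result: violated (a binary prefix-free code with these lengths cannot exist)

No


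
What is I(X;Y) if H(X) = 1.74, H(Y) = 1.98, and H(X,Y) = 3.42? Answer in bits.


I(X;Y) = H(X) + H(Y) - H(X,Y) = 1.74 + 1.98 - 3.42 = 0.3

0.3 bits


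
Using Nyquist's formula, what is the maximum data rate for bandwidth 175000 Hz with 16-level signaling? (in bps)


Rate = 2 * B * log2(M) = 2 * 175000 * 4.0 = 1400000.0

1400000.0 bps


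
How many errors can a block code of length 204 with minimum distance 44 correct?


Correction capability = floor((d-1)/2) = floor((44-1)/2) = 21

21 errors


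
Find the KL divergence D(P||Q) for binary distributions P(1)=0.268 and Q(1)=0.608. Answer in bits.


KL = p*log2(p/q) + (1-p)*log2((1-p)/(1-q)) = 0.268*log2(0.268/0.608) + 0.732*log2(0.732/0.392) = 0.3428

0.3428 bits


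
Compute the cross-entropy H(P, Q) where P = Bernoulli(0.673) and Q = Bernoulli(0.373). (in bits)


H(P,Q) = -p*log2(q) - (1-p)*log2(1-q). -0.673*log2(0.373) = 0.957512; -0.327*log2(0.627) = 0.220222. H(P,Q) = 0.957512 + 0.220222 = 1.1777

1.1777 bits


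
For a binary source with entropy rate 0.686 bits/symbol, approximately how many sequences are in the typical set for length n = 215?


log2|A_typical| = nH = 215 * 0.686 = 147.49, so |A_typical| ~ 2^147.49 = 2.506e+44

2.506e+44


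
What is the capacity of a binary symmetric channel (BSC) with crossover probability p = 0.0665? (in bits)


H(p) = -p*log2(p) - (1-p)*log2(1-p) = -0.0665*log2(0.0665) - 0.9335*log2(0.9335) = 0.260048 + 0.092676 = 0.3527. C = 1 - H(p) = 1 - 0.3527 = 0.6473

0.6473 bits


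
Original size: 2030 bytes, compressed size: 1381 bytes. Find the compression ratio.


Ratio = original / compressed = 2030 / 1381 = 1.4699

1.4699


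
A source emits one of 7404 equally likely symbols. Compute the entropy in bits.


H = log2(n) = log2(7404) = 12.8541

12.8541 bits


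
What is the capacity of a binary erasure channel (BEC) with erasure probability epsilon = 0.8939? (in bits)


C = 1 - epsilon = 1 - 0.8939 = 0.1061

0.1061 bits


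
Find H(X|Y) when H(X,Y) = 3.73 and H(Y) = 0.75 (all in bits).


H(X|Y) = H(X,Y) - H(Y) = 3.73 - 0.75 = 2.98

2.98 bits


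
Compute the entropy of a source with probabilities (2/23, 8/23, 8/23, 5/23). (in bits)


H = -sum(p_i * log2(p_i)). Terms: -(2/23)*log2(2/23) = 0.306397; -(8/23)*log2(8/23) = 0.529935; -(8/23)*log2(8/23) = 0.529935; -(5/23)*log2(5/23) = 0.478616. H = 0.306397 + 0.529935 + 0.529935 + 0.478616 = 1.8449

1.8449 bits


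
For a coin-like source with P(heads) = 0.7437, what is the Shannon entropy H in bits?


H = -p*log2(p) - (1-p)*log2(1-p). -0.7437*log2(0.7437) = 0.317714; -0.2563*log2(0.2563) = 0.503397. H = 0.317714 + 0.503397 = 0.8211

0.8211 bits


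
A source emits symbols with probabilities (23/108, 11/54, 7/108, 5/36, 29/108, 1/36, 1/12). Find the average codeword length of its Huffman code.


Huffman construction (repeatedly merge the two least-probable nodes; each merge adds 1 bit to every symbol beneath it): 1/36 + 7/108 = 5/54; 1/12 + 5/54 = 19/108; 5/36 + 19/108 = 17/54; 11/54 + 23/108 = 5/12; 29/108 + 17/54 = 7/12; 5/12 + 7/12 = 1. Resulting codeword lengths (in the order the probabilities were given): (2, 2, 5, 3, 2, 5, 4). L_avg = sum(p_i * l_i) = 23/108*2 + 11/54*2 + 7/108*5 + 5/36*3 + 29/108*2 + 1/36*5 + 1/12*4 = 31/12 = 2.5833

2.5833 bits


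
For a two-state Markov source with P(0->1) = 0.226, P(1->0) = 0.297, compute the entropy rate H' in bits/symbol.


Stationary distribution: pi_0 = p10/(p01+p10) = 0.5679, pi_1 = 0.4321. Entropy rate H' = pi_0*H(p01) + pi_1*H(p10) = 0.5679*0.771 + 0.4321*0.8776 = 0.817

0.817 bits/symbol


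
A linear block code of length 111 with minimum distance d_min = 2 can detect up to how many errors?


Detection capability = d_min - 1 = 2 - 1 = 1

1 errors


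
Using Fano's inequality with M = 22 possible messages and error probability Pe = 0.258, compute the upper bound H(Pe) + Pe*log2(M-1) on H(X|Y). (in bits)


H(Pe) = -Pe*log2(Pe) - (1-Pe)*log2(1-Pe) = -0.258*log2(0.258) - 0.742*log2(0.742) = 0.504276 + 0.319438 = 0.8237. Pe*log2(M-1) = 0.258*log2(21) = 1.133218. Bound = H(Pe) + Pe*log2(M-1) = 0.504276 + 0.319438 + 1.133218 = 1.9569

1.9569 bits


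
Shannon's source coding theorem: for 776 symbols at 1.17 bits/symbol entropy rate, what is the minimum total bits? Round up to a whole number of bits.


Minimum bits >= n * H = 776 * 1.17 = 907.92, rounded up to a whole number of bits = 908

908 bits


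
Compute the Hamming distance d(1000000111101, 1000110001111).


Count differing positions: . . . . ^ ^ . ^ ^ . . ^ . = 5 differences

5


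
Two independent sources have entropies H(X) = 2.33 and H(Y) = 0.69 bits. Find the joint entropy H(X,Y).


For independent variables, H(X,Y) = H(X) + H(Y) = 2.33 + 0.69 = 3.02

3.02 bits


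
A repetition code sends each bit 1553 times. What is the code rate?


Rate = k/n = 1/1553

1/1553


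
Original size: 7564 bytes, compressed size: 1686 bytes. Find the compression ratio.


Ratio = original / compressed = 7564 / 1686 = 4.4864

4.4864


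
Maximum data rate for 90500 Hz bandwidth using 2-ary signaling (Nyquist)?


Rate = 2 * B * log2(M) = 2 * 90500 * 1.0 = 181000.0

181000.0 bps


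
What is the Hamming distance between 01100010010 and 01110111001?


Count differing positions: . . . ^ . ^ . ^ . ^ ^ = 5 differences

5


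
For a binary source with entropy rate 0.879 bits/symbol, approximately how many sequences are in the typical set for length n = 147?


log2|A_typical| = nH = 147 * 0.879 = 129.213, so |A_typical| ~ 2^129.213 = 7.888e+38

7.888e+38


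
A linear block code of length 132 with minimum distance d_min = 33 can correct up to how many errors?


Correction capability = floor((d-1)/2) = floor((33-1)/2) = 16

16 errors


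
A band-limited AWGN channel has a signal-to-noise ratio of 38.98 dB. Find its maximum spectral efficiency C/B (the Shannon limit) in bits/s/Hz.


SNR_linear = 10^(38.98/10) = 7906.7863; C/B = log2(1 + SNR_linear) = log2(1 + 7906.7863) = 12.9491

12.9491 bits/s/Hz


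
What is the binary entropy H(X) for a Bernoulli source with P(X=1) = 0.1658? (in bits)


H = -p*log2(p) - (1-p)*log2(1-p). -0.1658*log2(0.1658) = 0.429834; -0.8342*log2(0.8342) = 0.218172. H = 0.429834 + 0.218172 = 0.648

0.648 bits


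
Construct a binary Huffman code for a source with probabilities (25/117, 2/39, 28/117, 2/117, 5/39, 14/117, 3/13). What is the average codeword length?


Huffman construction (repeatedly merge the two least-probable nodes; each merge adds 1 bit to every symbol beneath it): 2/117 + 2/39 = 8/117; 8/117 + 14/117 = 22/117; 5/39 + 22/117 = 37/117; 25/117 + 3/13 = 4/9; 28/117 + 37/117 = 5/9; 4/9 + 5/9 = 1. Resulting codeword lengths (in the order the probabilities were given): (2, 5, 2, 5, 3, 4, 2). L_avg = sum(p_i * l_i) = 25/117*2 + 2/39*5 + 28/117*2 + 2/117*5 + 5/39*3 + 14/117*4 + 3/13*2 = 301/117 = 2.5726

2.5726 bits


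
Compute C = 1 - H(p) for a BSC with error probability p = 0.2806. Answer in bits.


H(p) = -p*log2(p) - (1-p)*log2(1-p) = -0.2806*log2(0.2806) - 0.7194*log2(0.7194) = 0.514456 + 0.341811 = 0.8563. C = 1 - H(p) = 1 - 0.8563 = 0.1437

0.1437 bits


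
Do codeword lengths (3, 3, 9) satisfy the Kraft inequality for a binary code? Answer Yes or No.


Kraft sum = sum(2^(-l_i)) = 0.252, need <= 1. Result: satisfied (a binary prefix-free code with these lengths exists)

Yes


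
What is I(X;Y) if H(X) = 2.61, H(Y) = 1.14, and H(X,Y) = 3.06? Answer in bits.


I(X;Y) = H(X) + H(Y) - H(X,Y) = 2.61 + 1.14 - 3.06 = 0.69

0.69 bits


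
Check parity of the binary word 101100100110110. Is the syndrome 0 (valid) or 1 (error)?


Syndrome = XOR of all bits = 1 XOR 0 XOR 1 XOR 1 XOR 0 XOR 0 XOR 1 XOR 0 XOR 0 XOR 1 XOR 1 XOR 0 XOR 1 XOR 1 XOR 0 = 0

0


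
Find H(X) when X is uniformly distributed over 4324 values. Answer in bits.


H = log2(n) = log2(4324) = 12.0782

12.0782 bits


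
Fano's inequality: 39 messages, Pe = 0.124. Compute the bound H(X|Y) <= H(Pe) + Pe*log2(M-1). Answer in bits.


H(Pe) = -Pe*log2(Pe) - (1-Pe)*log2(1-Pe) = -0.124*log2(0.124) - 0.876*log2(0.876) = 0.373437 + 0.167314 = 0.5408. Pe*log2(M-1) = 0.124*log2(38) = 0.650743. Bound = H(Pe) + Pe*log2(M-1) = 0.373437 + 0.167314 + 0.650743 = 1.1915

1.1915 bits


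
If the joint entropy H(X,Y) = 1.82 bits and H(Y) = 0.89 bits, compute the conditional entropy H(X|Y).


H(X|Y) = H(X,Y) - H(Y) = 1.82 - 0.89 = 0.93

0.93 bits


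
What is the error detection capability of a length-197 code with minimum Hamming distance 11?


Detection capability = d_min - 1 = 11 - 1 = 10

10 errors


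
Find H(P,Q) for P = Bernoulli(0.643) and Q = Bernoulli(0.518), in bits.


H(P,Q) = -p*log2(q) - (1-p)*log2(1-q). -0.643*log2(0.518) = 0.610192; -0.357*log2(0.482) = 0.375883. H(P,Q) = 0.610192 + 0.375883 = 0.9861

0.9861 bits


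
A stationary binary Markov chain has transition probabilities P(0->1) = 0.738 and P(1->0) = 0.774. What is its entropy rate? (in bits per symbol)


Stationary distribution: pi_0 = p10/(p01+p10) = 0.5119, pi_1 = 0.4881. Entropy rate H' = pi_0*H(p01) + pi_1*H(p10) = 0.5119*0.8297 + 0.4881*0.771 = 0.8011

0.8011 bits/symbol


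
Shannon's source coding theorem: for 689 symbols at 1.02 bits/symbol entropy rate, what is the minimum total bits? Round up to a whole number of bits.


Minimum bits >= n * H = 689 * 1.02 = 702.78, rounded up to a whole number of bits = 703

703 bits


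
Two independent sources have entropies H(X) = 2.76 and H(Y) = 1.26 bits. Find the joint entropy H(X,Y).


For independent variables, H(X,Y) = H(X) + H(Y) = 2.76 + 1.26 = 4.02

4.02 bits


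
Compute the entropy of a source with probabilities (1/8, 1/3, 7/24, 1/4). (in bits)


H = -sum(p_i * log2(p_i)). Terms: -(1/8)*log2(1/8) = 0.375000; -(1/3)*log2(1/3) = 0.528321; -(7/24)*log2(7/24) = 0.518469; -(1/4)*log2(1/4) = 0.500000. H = 0.375000 + 0.528321 + 0.518469 + 0.500000 = 1.9218

1.9218 bits


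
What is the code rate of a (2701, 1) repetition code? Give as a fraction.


Rate = k/n = 1/2701

1/2701


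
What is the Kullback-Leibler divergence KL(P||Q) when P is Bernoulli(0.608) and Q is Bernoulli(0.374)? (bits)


KL = p*log2(p/q) + (1-p)*log2((1-p)/(1-q)) = 0.608*log2(0.608/0.374) + 0.392*log2(0.392/0.626) = 0.1615

0.1615 bits


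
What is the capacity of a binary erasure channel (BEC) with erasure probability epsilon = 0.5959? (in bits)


C = 1 - epsilon = 1 - 0.5959 = 0.4041

0.4041 bits


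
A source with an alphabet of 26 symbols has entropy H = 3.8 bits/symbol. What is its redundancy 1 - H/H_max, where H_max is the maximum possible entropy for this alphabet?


H_max = log2(K) = log2(26) = 4.7004 bits/symbol. Redundancy = 1 - H/H_max = 1 - 3.8/4.7004 = 1 - 0.8084 = 0.1916

0.1916


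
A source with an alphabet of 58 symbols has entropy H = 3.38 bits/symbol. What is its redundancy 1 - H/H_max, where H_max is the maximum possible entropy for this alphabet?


H_max = log2(K) = log2(58) = 5.858 bits/symbol. Redundancy = 1 - H/H_max = 1 - 3.38/5.858 = 1 - 0.577 = 0.423

0.423


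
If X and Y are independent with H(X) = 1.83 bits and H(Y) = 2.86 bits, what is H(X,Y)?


For independent variables, H(X,Y) = H(X) + H(Y) = 1.83 + 2.86 = 4.69

4.69 bits


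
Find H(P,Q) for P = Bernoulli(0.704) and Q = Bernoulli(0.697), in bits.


H(P,Q) = -p*log2(q) - (1-p)*log2(1-q). -0.704*log2(0.697) = 0.366622; -0.296*log2(0.303) = 0.509893. H(P,Q) = 0.366622 + 0.509893 = 0.8765

0.8765 bits


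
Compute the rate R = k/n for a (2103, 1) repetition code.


Rate = k/n = 1/2103

1/2103


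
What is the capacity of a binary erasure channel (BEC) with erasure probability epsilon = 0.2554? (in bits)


C = 1 - epsilon = 1 - 0.2554 = 0.7446

0.7446 bits


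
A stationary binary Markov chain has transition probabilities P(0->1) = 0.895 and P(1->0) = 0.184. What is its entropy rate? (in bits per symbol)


Stationary distribution: pi_0 = p10/(p01+p10) = 0.1705, pi_1 = 0.8295. Entropy rate H' = pi_0*H(p01) + pi_1*H(p10) = 0.1705*0.4846 + 0.8295*0.6887 = 0.6539

0.6539 bits/symbol


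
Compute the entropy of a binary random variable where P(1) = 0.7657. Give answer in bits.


H = -p*log2(p) - (1-p)*log2(1-p). -0.7657*log2(0.7657) = 0.294908; -0.2343*log2(0.2343) = 0.490524. H = 0.294908 + 0.490524 = 0.7854

0.7854 bits


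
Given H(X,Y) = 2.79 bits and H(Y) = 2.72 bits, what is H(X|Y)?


H(X|Y) = H(X,Y) - H(Y) = 2.79 - 2.72 = 0.07

0.07 bits


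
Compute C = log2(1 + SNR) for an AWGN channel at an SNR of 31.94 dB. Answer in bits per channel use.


SNR_linear = 10^(31.94/10) = 1563.1476; C = log2(1 + SNR_linear) = log2(1 + 1563.1476) = 10.6112

10.6112 bits/channel use


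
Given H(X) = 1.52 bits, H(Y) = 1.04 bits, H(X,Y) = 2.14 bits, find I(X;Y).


I(X;Y) = H(X) + H(Y) - H(X,Y) = 1.52 + 1.04 - 2.14 = 0.42

0.42 bits


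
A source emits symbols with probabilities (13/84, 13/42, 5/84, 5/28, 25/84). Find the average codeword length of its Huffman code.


Huffman construction (repeatedly merge the two least-probable nodes; each merge adds 1 bit to every symbol beneath it): 5/84 + 13/84 = 3/14; 5/28 + 3/14 = 11/28; 25/84 + 13/42 = 17/28; 11/28 + 17/28 = 1. Resulting codeword lengths (in the order the probabilities were given): (3, 2, 3, 2, 2). L_avg = sum(p_i * l_i) = 13/84*3 + 13/42*2 + 5/84*3 + 5/28*2 + 25/84*2 = 31/14 = 2.2143

2.2143 bits


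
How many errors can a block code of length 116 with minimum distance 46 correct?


Correction capability = floor((d-1)/2) = floor((46-1)/2) = 22

22 errors
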